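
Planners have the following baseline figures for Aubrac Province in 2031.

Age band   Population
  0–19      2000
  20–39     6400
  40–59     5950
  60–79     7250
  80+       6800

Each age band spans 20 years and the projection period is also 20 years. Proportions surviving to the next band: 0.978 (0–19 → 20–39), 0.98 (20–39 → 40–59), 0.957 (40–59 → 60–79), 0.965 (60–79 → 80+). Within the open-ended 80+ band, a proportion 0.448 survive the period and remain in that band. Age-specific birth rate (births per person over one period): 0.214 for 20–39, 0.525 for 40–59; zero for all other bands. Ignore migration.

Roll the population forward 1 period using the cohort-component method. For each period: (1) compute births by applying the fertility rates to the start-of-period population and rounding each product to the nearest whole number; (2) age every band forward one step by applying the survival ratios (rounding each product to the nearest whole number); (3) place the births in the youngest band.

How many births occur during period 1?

Period 1:
Births: 6400 × 0.214 = 1370 ; 5950 × 0.525 = 3124 → 4494
20–39: 2000 × 0.978 = 1956
40–59: 6400 × 0.98 = 6272
60–79: 5950 × 0.957 = 5694
80+: 7250 × 0.965 + 6800 × 0.448 = 6996 + 3046 = 10042
End of period: [4494, 1956, 6272, 5694, 10042]

4494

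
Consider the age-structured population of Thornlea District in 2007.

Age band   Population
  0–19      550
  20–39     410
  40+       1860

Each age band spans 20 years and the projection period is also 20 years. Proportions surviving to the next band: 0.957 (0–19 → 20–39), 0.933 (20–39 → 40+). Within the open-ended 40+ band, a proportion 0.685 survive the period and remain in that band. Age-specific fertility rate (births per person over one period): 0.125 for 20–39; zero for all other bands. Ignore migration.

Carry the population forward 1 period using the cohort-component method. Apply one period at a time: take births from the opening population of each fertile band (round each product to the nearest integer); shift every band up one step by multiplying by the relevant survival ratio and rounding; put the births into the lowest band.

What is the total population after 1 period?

2234

— Period 1 —
Births: 410 × 0.125 = 51
20–39: 550 × 0.957 = 526
40+: 410 × 0.933 + 1860 × 0.685 = 383 + 1274 = 1657
End of period: [51, 526, 1657]
Total after period 1: 51 + 526 + 1657 = 2234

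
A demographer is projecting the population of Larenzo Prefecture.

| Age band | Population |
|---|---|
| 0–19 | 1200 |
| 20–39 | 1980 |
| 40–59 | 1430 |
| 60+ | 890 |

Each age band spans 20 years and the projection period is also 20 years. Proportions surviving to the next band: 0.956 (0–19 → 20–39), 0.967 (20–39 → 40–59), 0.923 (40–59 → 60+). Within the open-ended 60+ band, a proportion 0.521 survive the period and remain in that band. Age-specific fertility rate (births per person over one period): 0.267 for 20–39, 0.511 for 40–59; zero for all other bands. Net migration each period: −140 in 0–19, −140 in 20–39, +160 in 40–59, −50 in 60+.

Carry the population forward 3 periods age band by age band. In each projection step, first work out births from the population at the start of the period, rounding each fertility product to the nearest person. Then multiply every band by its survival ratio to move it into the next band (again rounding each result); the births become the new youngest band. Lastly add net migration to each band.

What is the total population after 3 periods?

Numbering the bands 1..4 from youngest to oldest:
Period 1:
Births: 1980 × 0.267 = 529  |  1430 × 0.511 = 731 → 1260
Band 2: 1200 × 0.956 = 1147
Band 3: 1980 × 0.967 = 1915
Band 4: 1430 × 0.923 + 890 × 0.521 = 1320 + 464 = 1784
Net migration: Band 1 − 140 → 1120; Band 2 − 140 → 1007; Band 3 + 160 → 2075; Band 4 − 50 → 1734
Giving 1120 / 1007 / 2075 / 1734.
Period 2:
Births: 1007 × 0.267 = 269  |  2075 × 0.511 = 1060 → 1329
Band 2: 1120 × 0.956 = 1071
Band 3: 1007 × 0.967 = 974
Band 4: 2075 × 0.923 + 1734 × 0.521 = 1915 + 903 = 2818
Net migration: Band 1 − 140 → 1189; Band 2 − 140 → 931; Band 3 + 160 → 1134; Band 4 − 50 → 2768
Giving 1189 / 931 / 1134 / 2768.
Period 3:
Births: 931 × 0.267 = 249  |  1134 × 0.511 = 579 → 828
Band 2: 1189 × 0.956 = 1137
Band 3: 931 × 0.967 = 900
Band 4: 1134 × 0.923 + 2768 × 0.521 = 1047 + 1442 = 2489
Net migration: Band 1 − 140 → 688; Band 2 − 140 → 997; Band 3 + 160 → 1060; Band 4 − 50 → 2439
Giving 688 / 997 / 1060 / 2439.
Total after period 3: 688 + 997 + 1060 + 2439 = 5184

5184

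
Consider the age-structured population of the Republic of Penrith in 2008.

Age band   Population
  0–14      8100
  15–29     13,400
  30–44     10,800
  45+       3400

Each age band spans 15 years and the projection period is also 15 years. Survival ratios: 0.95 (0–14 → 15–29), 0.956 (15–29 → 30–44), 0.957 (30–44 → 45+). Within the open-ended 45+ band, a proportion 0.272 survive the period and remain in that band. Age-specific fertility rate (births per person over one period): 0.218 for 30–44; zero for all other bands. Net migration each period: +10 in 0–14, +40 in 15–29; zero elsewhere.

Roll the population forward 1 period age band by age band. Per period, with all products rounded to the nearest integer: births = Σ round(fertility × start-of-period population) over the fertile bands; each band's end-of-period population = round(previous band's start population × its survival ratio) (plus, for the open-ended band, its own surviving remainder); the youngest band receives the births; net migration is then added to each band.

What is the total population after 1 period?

34170

Call the bands 1 to 4, youngest first.
Period 1.
Births: 10800 × 0.218 = 2354
Band 2: 8100 × 0.95 = 7695
Band 3: 13400 × 0.956 = 12810
Band 4: 10800 × 0.957 + 3400 × 0.272 = 10336 + 925 = 11261
Net migration: Band 1 + 10 → 2364; Band 2 + 40 → 7735
→ [2364, 7735, 12810, 11261]
Total after period 1: 2364 + 7735 + 12810 + 11261 = 34170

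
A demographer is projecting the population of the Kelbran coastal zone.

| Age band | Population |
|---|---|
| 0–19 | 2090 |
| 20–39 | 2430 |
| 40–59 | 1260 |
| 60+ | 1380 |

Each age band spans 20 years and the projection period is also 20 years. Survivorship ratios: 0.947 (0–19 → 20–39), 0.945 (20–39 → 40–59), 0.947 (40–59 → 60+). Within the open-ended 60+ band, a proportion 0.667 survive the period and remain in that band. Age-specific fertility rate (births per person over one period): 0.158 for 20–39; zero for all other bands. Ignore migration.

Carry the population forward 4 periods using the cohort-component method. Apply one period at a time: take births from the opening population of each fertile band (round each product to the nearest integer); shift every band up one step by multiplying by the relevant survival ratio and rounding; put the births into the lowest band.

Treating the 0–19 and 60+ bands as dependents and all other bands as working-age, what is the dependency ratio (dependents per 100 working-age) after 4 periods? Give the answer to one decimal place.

[period 1]
Births: 2430 × 0.158 = 384
20–39: 2090 × 0.947 = 1979
40–59: 2430 × 0.945 = 2296
60+: 1260 × 0.947 + 1380 × 0.667 = 1193 + 920 = 2113
End of period: [384, 1979, 2296, 2113]
[period 2]
Births: 1979 × 0.158 = 313
20–39: 384 × 0.947 = 364
40–59: 1979 × 0.945 = 1870
60+: 2296 × 0.947 + 2113 × 0.667 = 2174 + 1409 = 3583
End of period: [313, 364, 1870, 3583]
[period 3]
Births: 364 × 0.158 = 58
20–39: 313 × 0.947 = 296
40–59: 364 × 0.945 = 344
60+: 1870 × 0.947 + 3583 × 0.667 = 1771 + 2390 = 4161
End of period: [58, 296, 344, 4161]
[period 4]
Births: 296 × 0.158 = 47
20–39: 58 × 0.947 = 55
40–59: 296 × 0.945 = 280
60+: 344 × 0.947 + 4161 × 0.667 = 326 + 2775 = 3101
End of period: [47, 55, 280, 3101]
Dependents (band 0–19 + band 60+) = 47 + 3101 = 3148; working-age = 335; ratio = 3148/335 × 100 = 939.7

939.7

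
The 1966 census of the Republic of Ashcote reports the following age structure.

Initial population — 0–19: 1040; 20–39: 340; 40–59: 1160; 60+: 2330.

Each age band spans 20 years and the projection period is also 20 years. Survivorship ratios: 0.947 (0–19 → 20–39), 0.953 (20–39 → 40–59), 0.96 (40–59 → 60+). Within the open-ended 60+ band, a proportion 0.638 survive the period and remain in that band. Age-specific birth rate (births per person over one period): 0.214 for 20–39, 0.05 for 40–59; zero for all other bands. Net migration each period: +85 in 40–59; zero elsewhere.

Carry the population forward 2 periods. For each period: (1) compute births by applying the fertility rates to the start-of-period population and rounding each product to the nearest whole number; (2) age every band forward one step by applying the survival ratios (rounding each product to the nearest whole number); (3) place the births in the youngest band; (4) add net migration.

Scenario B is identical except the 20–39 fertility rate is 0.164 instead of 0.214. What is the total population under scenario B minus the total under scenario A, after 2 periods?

-65

(Groups numbered youngest = 1 to oldest = 4.)
Period 1.
Births: 340 × 0.214 = 73  |  1160 × 0.05 = 58 → total 131
Group 2: 1040 × 0.947 = 985
Group 3: 340 × 0.953 = 324
Group 4: 1160 × 0.96 + 2330 × 0.638 = 1114 + 1487 = 2601
Net migration: Group 3 + 85 → 409
→ [131, 985, 409, 2601]
Period 2.
Births: 985 × 0.214 = 211  |  409 × 0.05 = 20 → total 231
Group 2: 131 × 0.947 = 124
Group 3: 985 × 0.953 = 939
Group 4: 409 × 0.96 + 2601 × 0.638 = 393 + 1659 = 2052
Net migration: Group 3 + 85 → 1024
→ [231, 124, 1024, 2052]
Scenario A total after 2 periods: 3431
Scenario B projection —
Period 1.
Births: 340 × 0.164 = 56  |  1160 × 0.05 = 58 → total 114
Group 2: 1040 × 0.947 = 985
Group 3: 340 × 0.953 = 324
Group 4: 1160 × 0.96 + 2330 × 0.638 = 1114 + 1487 = 2601
Net migration: Group 3 + 85 → 409
→ [114, 985, 409, 2601]
Period 2.
Births: 985 × 0.164 = 162  |  409 × 0.05 = 20 → total 182
Group 2: 114 × 0.947 = 108
Group 3: 985 × 0.953 = 939
Group 4: 409 × 0.96 + 2601 × 0.638 = 393 + 1659 = 2052
Net migration: Group 3 + 85 → 1024
→ [182, 108, 1024, 2052]
Scenario B total after 2 periods: 3366
Difference B − A = 3366 − 3431 = -65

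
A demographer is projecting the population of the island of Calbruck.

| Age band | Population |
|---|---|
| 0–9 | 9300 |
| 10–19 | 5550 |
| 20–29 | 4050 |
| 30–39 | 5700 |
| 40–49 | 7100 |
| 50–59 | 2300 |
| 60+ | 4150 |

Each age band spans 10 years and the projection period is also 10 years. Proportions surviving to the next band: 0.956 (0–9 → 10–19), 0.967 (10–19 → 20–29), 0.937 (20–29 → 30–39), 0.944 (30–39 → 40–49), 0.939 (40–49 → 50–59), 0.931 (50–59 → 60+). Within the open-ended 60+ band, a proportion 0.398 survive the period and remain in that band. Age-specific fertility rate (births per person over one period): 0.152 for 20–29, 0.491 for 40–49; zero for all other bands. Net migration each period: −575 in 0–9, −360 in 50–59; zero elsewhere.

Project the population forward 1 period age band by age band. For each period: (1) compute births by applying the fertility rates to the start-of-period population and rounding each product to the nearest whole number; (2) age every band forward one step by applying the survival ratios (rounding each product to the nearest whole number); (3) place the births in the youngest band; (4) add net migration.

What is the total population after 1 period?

(Groups numbered youngest = 1 to oldest = 7.)
[period 1]
Births: 4050 × 0.152 = 616, 7100 × 0.491 = 3486 ⇒ total 4102
Group 2: 9300 × 0.956 = 8891
Group 3: 5550 × 0.967 = 5367
Group 4: 4050 × 0.937 = 3795
Group 5: 5700 × 0.944 = 5381
Group 6: 7100 × 0.939 = 6667
Group 7: 2300 × 0.931 + 4150 × 0.398 = 2141 + 1652 = 3793
Net migration: Group 1 − 575 → 3527; Group 6 − 360 → 6307
End of period: [3527, 8891, 5367, 3795, 5381, 6307, 3793]
Total after period 1: 3527 + 8891 + 5367 + 3795 + 5381 + 6307 + 3793 = 37061

37061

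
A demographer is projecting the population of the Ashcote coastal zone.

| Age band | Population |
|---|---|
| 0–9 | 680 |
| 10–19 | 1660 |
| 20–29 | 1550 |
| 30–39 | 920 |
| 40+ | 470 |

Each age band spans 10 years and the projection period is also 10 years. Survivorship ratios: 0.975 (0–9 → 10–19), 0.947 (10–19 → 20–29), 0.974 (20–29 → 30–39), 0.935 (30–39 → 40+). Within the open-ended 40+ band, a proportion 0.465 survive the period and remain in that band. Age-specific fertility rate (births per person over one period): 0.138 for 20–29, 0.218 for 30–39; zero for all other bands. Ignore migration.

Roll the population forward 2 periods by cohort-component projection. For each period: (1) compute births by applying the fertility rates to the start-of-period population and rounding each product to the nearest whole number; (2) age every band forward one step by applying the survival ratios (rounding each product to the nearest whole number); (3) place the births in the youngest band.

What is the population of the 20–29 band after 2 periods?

After projecting period 1:
Births: 1550 × 0.138 = 214, 920 × 0.218 = 201 ⇒ total 415
10–19: 680 × 0.975 = 663
20–29: 1660 × 0.947 = 1572
30–39: 1550 × 0.974 = 1510
40+: 920 × 0.935 + 470 × 0.465 = 860 + 219 = 1079
→ [415, 663, 1572, 1510, 1079]
After projecting period 2:
Births: 1572 × 0.138 = 217, 1510 × 0.218 = 329 ⇒ total 546
10–19: 415 × 0.975 = 405
20–29: 663 × 0.947 = 628
30–39: 1572 × 0.974 = 1531
40+: 1510 × 0.935 + 1079 × 0.465 = 1412 + 502 = 1914
→ [546, 405, 628, 1531, 1914]

628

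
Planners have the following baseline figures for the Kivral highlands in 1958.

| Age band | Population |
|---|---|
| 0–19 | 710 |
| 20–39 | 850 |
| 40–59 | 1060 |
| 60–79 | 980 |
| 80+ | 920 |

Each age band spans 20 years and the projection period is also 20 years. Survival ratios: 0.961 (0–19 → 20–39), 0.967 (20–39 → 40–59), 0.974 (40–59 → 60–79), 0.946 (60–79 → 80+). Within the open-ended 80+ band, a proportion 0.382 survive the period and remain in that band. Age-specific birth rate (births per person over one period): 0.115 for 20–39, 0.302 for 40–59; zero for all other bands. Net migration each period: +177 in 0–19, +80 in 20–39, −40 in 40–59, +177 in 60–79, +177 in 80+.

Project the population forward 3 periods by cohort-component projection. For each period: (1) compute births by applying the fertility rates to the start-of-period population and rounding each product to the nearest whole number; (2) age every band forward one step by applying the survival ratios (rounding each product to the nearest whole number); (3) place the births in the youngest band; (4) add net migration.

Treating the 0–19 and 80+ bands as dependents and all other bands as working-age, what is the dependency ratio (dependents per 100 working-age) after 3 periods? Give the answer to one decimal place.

111.8

Let group 1 be 0–19 through group 5 = 80+.
After projecting period 1:
Births: 850 × 0.115 = 98, 1060 × 0.302 = 320 → total 418
Group 2: 710 × 0.961 = 682
Group 3: 850 × 0.967 = 822
Group 4: 1060 × 0.974 = 1032
Group 5: 980 × 0.946 + 920 × 0.382 = 927 + 351 = 1278
Net migration: Group 1 + 177 → 595; Group 2 + 80 → 762; Group 3 − 40 → 782; Group 4 + 177 → 1209; Group 5 + 177 → 1455
Giving 595 / 762 / 782 / 1209 / 1455.
After projecting period 2:
Births: 762 × 0.115 = 88, 782 × 0.302 = 236 → total 324
Group 2: 595 × 0.961 = 572
Group 3: 762 × 0.967 = 737
Group 4: 782 × 0.974 = 762
Group 5: 1209 × 0.946 + 1455 × 0.382 = 1144 + 556 = 1700
Net migration: Group 1 + 177 → 501; Group 2 + 80 → 652; Group 3 − 40 → 697; Group 4 + 177 → 939; Group 5 + 177 → 1877
Giving 501 / 652 / 697 / 939 / 1877.
After projecting period 3:
Births: 652 × 0.115 = 75, 697 × 0.302 = 210 → total 285
Group 2: 501 × 0.961 = 481
Group 3: 652 × 0.967 = 630
Group 4: 697 × 0.974 = 679
Group 5: 939 × 0.946 + 1877 × 0.382 = 888 + 717 = 1605
Net migration: Group 1 + 177 → 462; Group 2 + 80 → 561; Group 3 − 40 → 590; Group 4 + 177 → 856; Group 5 + 177 → 1782
Giving 462 / 561 / 590 / 856 / 1782.
Dependents (band 0–19 + band 80+) = 462 + 1782 = 2244; working-age = 2007; ratio = 2244/2007 × 100 = 111.8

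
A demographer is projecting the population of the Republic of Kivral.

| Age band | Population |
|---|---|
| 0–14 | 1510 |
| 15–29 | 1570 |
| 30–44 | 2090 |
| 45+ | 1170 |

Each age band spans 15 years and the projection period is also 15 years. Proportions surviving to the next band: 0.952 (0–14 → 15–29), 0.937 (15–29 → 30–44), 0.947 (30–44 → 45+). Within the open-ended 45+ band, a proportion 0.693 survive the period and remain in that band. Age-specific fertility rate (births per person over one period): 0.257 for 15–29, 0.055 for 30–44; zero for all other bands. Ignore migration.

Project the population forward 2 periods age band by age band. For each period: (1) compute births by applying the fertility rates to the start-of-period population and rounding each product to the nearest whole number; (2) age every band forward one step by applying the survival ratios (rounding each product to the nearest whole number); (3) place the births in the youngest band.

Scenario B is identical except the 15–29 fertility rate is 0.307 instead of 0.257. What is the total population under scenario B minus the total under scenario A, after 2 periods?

Period 1.
Births: 1570 × 0.257 = 403  |  2090 × 0.055 = 115 → 518
15–29: 1510 × 0.952 = 1438
30–44: 1570 × 0.937 = 1471
45+: 2090 × 0.947 + 1170 × 0.693 = 1979 + 811 = 2790
Population now: 0–14=518, 15–29=1438, 30–44=1471, 45+=2790
Period 2.
Births: 1438 × 0.257 = 370  |  1471 × 0.055 = 81 → 451
15–29: 518 × 0.952 = 493
30–44: 1438 × 0.937 = 1347
45+: 1471 × 0.947 + 2790 × 0.693 = 1393 + 1933 = 3326
Population now: 0–14=451, 15–29=493, 30–44=1347, 45+=3326
Scenario A total after 2 periods: 5617
Scenario B projection —
Period 1.
Births: 1570 × 0.307 = 482  |  2090 × 0.055 = 115 → 597
15–29: 1510 × 0.952 = 1438
30–44: 1570 × 0.937 = 1471
45+: 2090 × 0.947 + 1170 × 0.693 = 1979 + 811 = 2790
Population now: 0–14=597, 15–29=1438, 30–44=1471, 45+=2790
Period 2.
Births: 1438 × 0.307 = 441  |  1471 × 0.055 = 81 → 522
15–29: 597 × 0.952 = 568
30–44: 1438 × 0.937 = 1347
45+: 1471 × 0.947 + 2790 × 0.693 = 1393 + 1933 = 3326
Population now: 0–14=522, 15–29=568, 30–44=1347, 45+=3326
Scenario B total after 2 periods: 5763
Difference B − A = 5763 − 5617 = 146

146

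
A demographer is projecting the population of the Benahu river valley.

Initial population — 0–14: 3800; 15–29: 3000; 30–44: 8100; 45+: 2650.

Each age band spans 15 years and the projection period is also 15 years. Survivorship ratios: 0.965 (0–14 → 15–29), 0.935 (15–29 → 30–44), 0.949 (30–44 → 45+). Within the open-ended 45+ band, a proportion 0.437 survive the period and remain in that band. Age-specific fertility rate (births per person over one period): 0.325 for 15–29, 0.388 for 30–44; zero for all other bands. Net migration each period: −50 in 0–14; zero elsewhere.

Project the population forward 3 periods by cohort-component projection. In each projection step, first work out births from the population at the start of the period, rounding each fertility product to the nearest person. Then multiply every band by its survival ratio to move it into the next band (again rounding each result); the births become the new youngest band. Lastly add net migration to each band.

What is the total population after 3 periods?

14485

Period 1.
Births: 3000 * 0.325 = 975, 8100 * 0.388 = 3143 → total 4118
15–29: 3800 * 0.965 = 3667
30–44: 3000 * 0.935 = 2805
45+: 8100 * 0.949 + 2650 * 0.437 = 7687 + 1158 = 8845
Net migration: 0–14 − 50 → 4068
Population now: 0–14=4068, 15–29=3667, 30–44=2805, 45+=8845
Period 2.
Births: 3667 * 0.325 = 1192, 2805 * 0.388 = 1088 → total 2280
15–29: 4068 * 0.965 = 3926
30–44: 3667 * 0.935 = 3429
45+: 2805 * 0.949 + 8845 * 0.437 = 2662 + 3865 = 6527
Net migration: 0–14 − 50 → 2230
Population now: 0–14=2230, 15–29=3926, 30–44=3429, 45+=6527
Period 3.
Births: 3926 * 0.325 = 1276, 3429 * 0.388 = 1330 → total 2606
15–29: 2230 * 0.965 = 2152
30–44: 3926 * 0.935 = 3671
45+: 3429 * 0.949 + 6527 * 0.437 = 3254 + 2852 = 6106
Net migration: 0–14 − 50 → 2556
Population now: 0–14=2556, 15–29=2152, 30–44=3671, 45+=6106
Total after period 3: 2556 + 2152 + 3671 + 6106 = 14485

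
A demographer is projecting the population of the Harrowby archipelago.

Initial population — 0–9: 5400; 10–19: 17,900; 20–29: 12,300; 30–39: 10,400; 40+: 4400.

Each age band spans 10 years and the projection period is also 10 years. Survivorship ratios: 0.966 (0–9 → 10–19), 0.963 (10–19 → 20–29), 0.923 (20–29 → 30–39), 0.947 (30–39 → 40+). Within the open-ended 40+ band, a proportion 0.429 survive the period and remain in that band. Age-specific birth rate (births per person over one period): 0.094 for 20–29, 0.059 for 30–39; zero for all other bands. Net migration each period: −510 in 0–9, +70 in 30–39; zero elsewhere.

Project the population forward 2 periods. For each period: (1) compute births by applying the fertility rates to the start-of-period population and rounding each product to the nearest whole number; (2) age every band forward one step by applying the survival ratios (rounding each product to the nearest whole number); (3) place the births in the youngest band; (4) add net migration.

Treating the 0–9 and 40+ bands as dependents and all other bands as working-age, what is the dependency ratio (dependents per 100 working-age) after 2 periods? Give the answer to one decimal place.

79.4

Numbering the bands 1..5 from youngest to oldest:
After projecting period 1:
Births: 12300 * 0.094 = 1156  |  10400 * 0.059 = 614 — total 1770
Band 2: 5400 * 0.966 = 5216
Band 3: 17900 * 0.963 = 17238
Band 4: 12300 * 0.923 = 11353
Band 5: 10400 * 0.947 + 4400 * 0.429 = 9849 + 1888 = 11737
Net migration: Band 1 − 510 → 1260; Band 4 + 70 → 11423
→ [1260, 5216, 17238, 11423, 11737]
After projecting period 2:
Births: 17238 * 0.094 = 1620  |  11423 * 0.059 = 674 — total 2294
Band 2: 1260 * 0.966 = 1217
Band 3: 5216 * 0.963 = 5023
Band 4: 17238 * 0.923 = 15911
Band 5: 11423 * 0.947 + 11737 * 0.429 = 10818 + 5035 = 15853
Net migration: Band 1 − 510 → 1784; Band 4 + 70 → 15981
→ [1784, 1217, 5023, 15981, 15853]
Dependents (band 0–9 + band 40+) = 1784 + 15853 = 17637; working-age = 22221; ratio = 17637/22221 × 100 = 79.4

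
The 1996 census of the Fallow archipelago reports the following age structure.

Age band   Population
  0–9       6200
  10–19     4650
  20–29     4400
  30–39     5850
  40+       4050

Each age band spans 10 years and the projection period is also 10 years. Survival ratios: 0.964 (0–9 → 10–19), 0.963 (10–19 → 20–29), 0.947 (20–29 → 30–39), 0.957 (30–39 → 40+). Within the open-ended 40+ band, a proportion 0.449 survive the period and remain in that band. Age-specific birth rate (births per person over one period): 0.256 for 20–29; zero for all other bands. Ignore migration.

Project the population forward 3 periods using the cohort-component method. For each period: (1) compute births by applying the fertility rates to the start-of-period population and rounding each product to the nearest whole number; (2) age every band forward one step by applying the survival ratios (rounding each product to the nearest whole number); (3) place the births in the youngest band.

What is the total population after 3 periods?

16420

After projecting period 1:
Births: 4400 × 0.256 = 1126
10–19: 6200 × 0.964 = 5977
20–29: 4650 × 0.963 = 4478
30–39: 4400 × 0.947 = 4167
40+: 5850 × 0.957 + 4050 × 0.449 = 5598 + 1818 = 7416
Population now: 0–9=1126, 10–19=5977, 20–29=4478, 30–39=4167, 40+=7416
After projecting period 2:
Births: 4478 × 0.256 = 1146
10–19: 1126 × 0.964 = 1085
20–29: 5977 × 0.963 = 5756
30–39: 4478 × 0.947 = 4241
40+: 4167 × 0.957 + 7416 × 0.449 = 3988 + 3330 = 7318
Population now: 0–9=1146, 10–19=1085, 20–29=5756, 30–39=4241, 40+=7318
After projecting period 3:
Births: 5756 × 0.256 = 1474
10–19: 1146 × 0.964 = 1105
20–29: 1085 × 0.963 = 1045
30–39: 5756 × 0.947 = 5451
40+: 4241 × 0.957 + 7318 × 0.449 = 4059 + 3286 = 7345
Population now: 0–9=1474, 10–19=1105, 20–29=1045, 30–39=5451, 40+=7345
Total after period 3: 1474 + 1105 + 1045 + 5451 + 7345 = 16420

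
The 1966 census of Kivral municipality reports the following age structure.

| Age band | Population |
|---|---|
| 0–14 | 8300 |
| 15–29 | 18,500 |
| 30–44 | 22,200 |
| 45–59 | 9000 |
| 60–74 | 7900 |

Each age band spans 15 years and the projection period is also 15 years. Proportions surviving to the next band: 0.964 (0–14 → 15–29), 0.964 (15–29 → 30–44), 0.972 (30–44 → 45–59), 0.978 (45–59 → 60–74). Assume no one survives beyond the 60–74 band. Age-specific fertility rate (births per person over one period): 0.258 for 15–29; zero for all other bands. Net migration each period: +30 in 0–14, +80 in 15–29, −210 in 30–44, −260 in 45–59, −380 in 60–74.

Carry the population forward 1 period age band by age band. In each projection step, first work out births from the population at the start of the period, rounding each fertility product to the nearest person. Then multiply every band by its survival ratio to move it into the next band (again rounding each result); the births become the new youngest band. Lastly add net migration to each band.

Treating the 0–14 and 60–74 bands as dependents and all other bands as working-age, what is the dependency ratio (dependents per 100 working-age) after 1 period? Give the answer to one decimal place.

Period 1:
Births: 18500 * 0.258 = 4773
15–29: 8300 * 0.964 = 8001
30–44: 18500 * 0.964 = 17834
45–59: 22200 * 0.972 = 21578
60–74: 9000 * 0.978 = 8802
Net migration: 0–14 + 30 → 4803; 15–29 + 80 → 8081; 30–44 − 210 → 17624; 45–59 − 260 → 21318; 60–74 − 380 → 8422
Population now: 0–14=4803, 15–29=8081, 30–44=17624, 45–59=21318, 60–74=8422
Dependents (band 0–14 + band 60–74) = 4803 + 8422 = 13225; working-age = 47023; ratio = 13225/47023 × 100 = 28.1

28.1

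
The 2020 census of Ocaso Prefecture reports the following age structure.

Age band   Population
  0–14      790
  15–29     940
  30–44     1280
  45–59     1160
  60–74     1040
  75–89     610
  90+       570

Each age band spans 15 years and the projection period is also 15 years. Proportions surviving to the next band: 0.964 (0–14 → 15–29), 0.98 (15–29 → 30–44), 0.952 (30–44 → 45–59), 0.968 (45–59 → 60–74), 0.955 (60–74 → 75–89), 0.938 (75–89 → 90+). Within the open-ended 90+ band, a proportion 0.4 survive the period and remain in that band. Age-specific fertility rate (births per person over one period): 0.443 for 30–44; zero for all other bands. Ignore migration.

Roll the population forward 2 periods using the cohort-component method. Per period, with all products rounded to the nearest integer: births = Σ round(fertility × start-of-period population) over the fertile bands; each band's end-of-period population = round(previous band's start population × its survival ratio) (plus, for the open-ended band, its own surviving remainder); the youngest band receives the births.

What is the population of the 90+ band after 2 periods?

Call the bands 1 to 7, youngest first.
Period 1.
Births: 1280 * 0.443 = 567
Band 2: 790 * 0.964 = 762
Band 3: 940 * 0.98 = 921
Band 4: 1280 * 0.952 = 1219
Band 5: 1160 * 0.968 = 1123
Band 6: 1040 * 0.955 = 993
Band 7: 610 * 0.938 + 570 * 0.4 = 572 + 228 = 800
→ [567, 762, 921, 1219, 1123, 993, 800]
Period 2.
Births: 921 * 0.443 = 408
Band 2: 567 * 0.964 = 547
Band 3: 762 * 0.98 = 747
Band 4: 921 * 0.952 = 877
Band 5: 1219 * 0.968 = 1180
Band 6: 1123 * 0.955 = 1072
Band 7: 993 * 0.938 + 800 * 0.4 = 931 + 320 = 1251
→ [408, 547, 747, 877, 1180, 1072, 1251]

1251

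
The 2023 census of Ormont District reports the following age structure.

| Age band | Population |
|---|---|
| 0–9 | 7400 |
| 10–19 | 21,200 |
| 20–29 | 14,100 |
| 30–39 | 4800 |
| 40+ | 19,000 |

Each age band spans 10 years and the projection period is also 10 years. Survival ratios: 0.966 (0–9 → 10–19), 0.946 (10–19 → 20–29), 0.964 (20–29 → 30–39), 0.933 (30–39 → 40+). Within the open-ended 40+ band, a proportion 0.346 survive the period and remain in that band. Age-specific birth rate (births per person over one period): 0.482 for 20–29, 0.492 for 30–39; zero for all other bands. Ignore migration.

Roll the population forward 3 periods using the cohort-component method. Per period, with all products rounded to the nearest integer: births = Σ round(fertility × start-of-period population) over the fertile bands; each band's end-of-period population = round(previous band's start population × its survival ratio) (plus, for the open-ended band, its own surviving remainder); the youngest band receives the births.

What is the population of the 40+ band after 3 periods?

— Period 1 —
Births: 14100 × 0.482 = 6796, 4800 × 0.492 = 2362 — total 9158
10–19: 7400 × 0.966 = 7148
20–29: 21200 × 0.946 = 20055
30–39: 14100 × 0.964 = 13592
40+: 4800 × 0.933 + 19000 × 0.346 = 4478 + 6574 = 11052
→ [9158, 7148, 20055, 13592, 11052]
— Period 2 —
Births: 20055 × 0.482 = 9667, 13592 × 0.492 = 6687 — total 16354
10–19: 9158 × 0.966 = 8847
20–29: 7148 × 0.946 = 6762
30–39: 20055 × 0.964 = 19333
40+: 13592 × 0.933 + 11052 × 0.346 = 12681 + 3824 = 16505
→ [16354, 8847, 6762, 19333, 16505]
— Period 3 —
Births: 6762 × 0.482 = 3259, 19333 × 0.492 = 9512 — total 12771
10–19: 16354 × 0.966 = 15798
20–29: 8847 × 0.946 = 8369
30–39: 6762 × 0.964 = 6519
40+: 19333 × 0.933 + 16505 × 0.346 = 18038 + 5711 = 23749
→ [12771, 15798, 8369, 6519, 23749]

23749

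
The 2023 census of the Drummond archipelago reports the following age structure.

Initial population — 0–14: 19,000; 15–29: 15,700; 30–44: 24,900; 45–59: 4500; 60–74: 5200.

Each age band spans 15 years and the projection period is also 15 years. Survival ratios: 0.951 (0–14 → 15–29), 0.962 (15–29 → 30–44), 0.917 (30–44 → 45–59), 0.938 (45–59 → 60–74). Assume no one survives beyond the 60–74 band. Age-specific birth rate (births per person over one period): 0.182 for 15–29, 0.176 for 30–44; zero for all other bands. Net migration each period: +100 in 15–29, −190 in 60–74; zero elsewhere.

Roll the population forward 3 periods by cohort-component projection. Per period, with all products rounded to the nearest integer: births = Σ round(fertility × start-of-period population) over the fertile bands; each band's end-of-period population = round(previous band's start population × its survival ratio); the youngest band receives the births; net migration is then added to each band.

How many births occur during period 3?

After projecting period 1:
Births: 15700 × 0.182 = 2857, 24900 × 0.176 = 4382 → 7239
15–29: 19000 × 0.951 = 18069
30–44: 15700 × 0.962 = 15103
45–59: 24900 × 0.917 = 22833
60–74: 4500 × 0.938 = 4221
Net migration: 15–29 + 100 → 18169; 60–74 − 190 → 4031
→ [7239, 18169, 15103, 22833, 4031]
After projecting period 2:
Births: 18169 × 0.182 = 3307, 15103 × 0.176 = 2658 → 5965
15–29: 7239 × 0.951 = 6884
30–44: 18169 × 0.962 = 17479
45–59: 15103 × 0.917 = 13849
60–74: 22833 × 0.938 = 21417
Net migration: 15–29 + 100 → 6984; 60–74 − 190 → 21227
→ [5965, 6984, 17479, 13849, 21227]
After projecting period 3:
Births: 6984 × 0.182 = 1271, 17479 × 0.176 = 3076 → 4347
15–29: 5965 × 0.951 = 5673
30–44: 6984 × 0.962 = 6719
45–59: 17479 × 0.917 = 16028
60–74: 13849 × 0.938 = 12990
Net migration: 15–29 + 100 → 5773; 60–74 − 190 → 12800
→ [4347, 5773, 6719, 16028, 12800]

4347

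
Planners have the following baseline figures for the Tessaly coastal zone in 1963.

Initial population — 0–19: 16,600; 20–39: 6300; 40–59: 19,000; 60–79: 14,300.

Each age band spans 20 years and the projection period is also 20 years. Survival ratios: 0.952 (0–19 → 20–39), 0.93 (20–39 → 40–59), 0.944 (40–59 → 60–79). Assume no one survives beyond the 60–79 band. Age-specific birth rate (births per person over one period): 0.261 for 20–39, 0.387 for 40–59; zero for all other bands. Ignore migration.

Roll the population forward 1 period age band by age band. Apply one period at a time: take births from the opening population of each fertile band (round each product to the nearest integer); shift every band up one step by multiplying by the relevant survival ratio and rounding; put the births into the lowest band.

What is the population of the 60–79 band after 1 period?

17936

Let group 1 be 0–19 through group 4 = 60–79.
Period 1:
Births: 6300 * 0.261 = 1644, 19000 * 0.387 = 7353 ⇒ total 8997
Group 2: 16600 * 0.952 = 15803
Group 3: 6300 * 0.93 = 5859
Group 4: 19000 * 0.944 = 17936
Population now: 0–19=8997, 20–39=15803, 40–59=5859, 60–79=17936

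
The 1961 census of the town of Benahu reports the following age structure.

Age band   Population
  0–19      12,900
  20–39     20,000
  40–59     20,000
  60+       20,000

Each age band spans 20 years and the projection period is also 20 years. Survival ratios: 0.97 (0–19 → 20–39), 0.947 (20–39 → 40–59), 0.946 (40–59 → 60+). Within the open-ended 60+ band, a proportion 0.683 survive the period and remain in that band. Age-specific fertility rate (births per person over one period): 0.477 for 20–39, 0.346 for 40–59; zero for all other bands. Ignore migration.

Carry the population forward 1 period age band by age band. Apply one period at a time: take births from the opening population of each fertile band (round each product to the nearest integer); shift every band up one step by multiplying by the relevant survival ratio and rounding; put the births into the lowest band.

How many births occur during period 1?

16460

[period 1]
Births: 20000 × 0.477 = 9540  |  20000 × 0.346 = 6920 → 16460
20–39: 12900 × 0.97 = 12513
40–59: 20000 × 0.947 = 18940
60+: 20000 × 0.946 + 20000 × 0.683 = 18920 + 13660 = 32580
Population now: 0–19=16460, 20–39=12513, 40–59=18940, 60+=32580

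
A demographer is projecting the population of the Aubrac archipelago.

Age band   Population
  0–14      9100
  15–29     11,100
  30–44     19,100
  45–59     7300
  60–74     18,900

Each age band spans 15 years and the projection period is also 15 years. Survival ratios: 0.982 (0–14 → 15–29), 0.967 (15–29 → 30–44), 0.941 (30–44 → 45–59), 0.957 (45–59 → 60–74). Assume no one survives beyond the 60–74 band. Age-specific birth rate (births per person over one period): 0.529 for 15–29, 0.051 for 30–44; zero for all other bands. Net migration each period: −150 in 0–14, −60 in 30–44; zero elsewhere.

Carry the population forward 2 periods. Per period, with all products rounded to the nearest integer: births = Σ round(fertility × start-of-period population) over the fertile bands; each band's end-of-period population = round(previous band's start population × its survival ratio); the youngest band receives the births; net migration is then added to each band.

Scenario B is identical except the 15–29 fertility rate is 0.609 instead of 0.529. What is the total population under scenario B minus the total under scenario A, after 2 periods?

1587

Period 1.
Births: 11100 * 0.529 = 5872 ; 19100 * 0.051 = 974 → total 6846
15–29: 9100 * 0.982 = 8936
30–44: 11100 * 0.967 = 10734
45–59: 19100 * 0.941 = 17973
60–74: 7300 * 0.957 = 6986
Net migration: 0–14 − 150 → 6696; 30–44 − 60 → 10674
End of period: [6696, 8936, 10674, 17973, 6986]
Period 2.
Births: 8936 * 0.529 = 4727 ; 10674 * 0.051 = 544 → total 5271
15–29: 6696 * 0.982 = 6575
30–44: 8936 * 0.967 = 8641
45–59: 10674 * 0.941 = 10044
60–74: 17973 * 0.957 = 17200
Net migration: 0–14 − 150 → 5121; 30–44 − 60 → 8581
End of period: [5121, 6575, 8581, 10044, 17200]
Scenario A total after 2 periods: 47521
Scenario B projection —
Period 1.
Births: 11100 * 0.609 = 6760 ; 19100 * 0.051 = 974 → total 7734
15–29: 9100 * 0.982 = 8936
30–44: 11100 * 0.967 = 10734
45–59: 19100 * 0.941 = 17973
60–74: 7300 * 0.957 = 6986
Net migration: 0–14 − 150 → 7584; 30–44 − 60 → 10674
End of period: [7584, 8936, 10674, 17973, 6986]
Period 2.
Births: 8936 * 0.609 = 5442 ; 10674 * 0.051 = 544 → total 5986
15–29: 7584 * 0.982 = 7447
30–44: 8936 * 0.967 = 8641
45–59: 10674 * 0.941 = 10044
60–74: 17973 * 0.957 = 17200
Net migration: 0–14 − 150 → 5836; 30–44 − 60 → 8581
End of period: [5836, 7447, 8581, 10044, 17200]
Scenario B total after 2 periods: 49108
Difference B − A = 49108 − 47521 = 1587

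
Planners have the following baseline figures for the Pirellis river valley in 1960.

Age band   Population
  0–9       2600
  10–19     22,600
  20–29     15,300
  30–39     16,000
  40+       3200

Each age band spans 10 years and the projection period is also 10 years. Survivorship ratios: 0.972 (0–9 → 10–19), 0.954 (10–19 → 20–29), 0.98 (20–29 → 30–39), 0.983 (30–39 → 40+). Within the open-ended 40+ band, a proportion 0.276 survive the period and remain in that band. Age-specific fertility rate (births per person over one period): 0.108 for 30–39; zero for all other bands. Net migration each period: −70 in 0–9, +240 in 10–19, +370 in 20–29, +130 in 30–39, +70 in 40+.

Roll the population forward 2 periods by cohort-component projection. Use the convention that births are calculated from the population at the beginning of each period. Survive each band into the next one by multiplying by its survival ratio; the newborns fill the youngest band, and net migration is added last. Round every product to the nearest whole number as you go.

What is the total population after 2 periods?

(Bands numbered youngest = 1 to oldest = 5.)
[period 1]
Births: 16000 * 0.108 = 1728
Band 2: 2600 * 0.972 = 2527
Band 3: 22600 * 0.954 = 21560
Band 4: 15300 * 0.98 = 14994
Band 5: 16000 * 0.983 + 3200 * 0.276 = 15728 + 883 = 16611
Net migration: Band 1 − 70 → 1658; Band 2 + 240 → 2767; Band 3 + 370 → 21930; Band 4 + 130 → 15124; Band 5 + 70 → 16681
End of period: [1658, 2767, 21930, 15124, 16681]
[period 2]
Births: 15124 * 0.108 = 1633
Band 2: 1658 * 0.972 = 1612
Band 3: 2767 * 0.954 = 2640
Band 4: 21930 * 0.98 = 21491
Band 5: 15124 * 0.983 + 16681 * 0.276 = 14867 + 4604 = 19471
Net migration: Band 1 − 70 → 1563; Band 2 + 240 → 1852; Band 3 + 370 → 3010; Band 4 + 130 → 21621; Band 5 + 70 → 19541
End of period: [1563, 1852, 3010, 21621, 19541]
Total after period 2: 1563 + 1852 + 3010 + 21621 + 19541 = 47587

47587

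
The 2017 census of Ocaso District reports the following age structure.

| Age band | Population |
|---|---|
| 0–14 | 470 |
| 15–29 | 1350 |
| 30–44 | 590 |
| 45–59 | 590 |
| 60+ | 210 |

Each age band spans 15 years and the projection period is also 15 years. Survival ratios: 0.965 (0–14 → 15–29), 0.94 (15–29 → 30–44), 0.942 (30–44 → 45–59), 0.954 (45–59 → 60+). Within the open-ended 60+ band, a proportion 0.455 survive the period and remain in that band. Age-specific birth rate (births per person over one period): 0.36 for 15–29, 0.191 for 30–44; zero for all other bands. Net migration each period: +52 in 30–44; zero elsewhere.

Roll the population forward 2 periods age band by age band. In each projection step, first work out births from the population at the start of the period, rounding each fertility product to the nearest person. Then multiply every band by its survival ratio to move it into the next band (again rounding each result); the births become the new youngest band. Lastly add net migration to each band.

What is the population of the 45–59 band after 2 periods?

1244

Numbering the groups 1..5 from youngest to oldest:
[period 1]
Births: 1350 × 0.36 = 486 ; 590 × 0.191 = 113 → total 599
Group 2: 470 × 0.965 = 454
Group 3: 1350 × 0.94 = 1269
Group 4: 590 × 0.942 = 556
Group 5: 590 × 0.954 + 210 × 0.455 = 563 + 96 = 659
Net migration: Group 3 + 52 → 1321
Giving 599 / 454 / 1321 / 556 / 659.
[period 2]
Births: 454 × 0.36 = 163 ; 1321 × 0.191 = 252 → total 415
Group 2: 599 × 0.965 = 578
Group 3: 454 × 0.94 = 427
Group 4: 1321 × 0.942 = 1244
Group 5: 556 × 0.954 + 659 × 0.455 = 530 + 300 = 830
Net migration: Group 3 + 52 → 479
Giving 415 / 578 / 479 / 1244 / 830.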